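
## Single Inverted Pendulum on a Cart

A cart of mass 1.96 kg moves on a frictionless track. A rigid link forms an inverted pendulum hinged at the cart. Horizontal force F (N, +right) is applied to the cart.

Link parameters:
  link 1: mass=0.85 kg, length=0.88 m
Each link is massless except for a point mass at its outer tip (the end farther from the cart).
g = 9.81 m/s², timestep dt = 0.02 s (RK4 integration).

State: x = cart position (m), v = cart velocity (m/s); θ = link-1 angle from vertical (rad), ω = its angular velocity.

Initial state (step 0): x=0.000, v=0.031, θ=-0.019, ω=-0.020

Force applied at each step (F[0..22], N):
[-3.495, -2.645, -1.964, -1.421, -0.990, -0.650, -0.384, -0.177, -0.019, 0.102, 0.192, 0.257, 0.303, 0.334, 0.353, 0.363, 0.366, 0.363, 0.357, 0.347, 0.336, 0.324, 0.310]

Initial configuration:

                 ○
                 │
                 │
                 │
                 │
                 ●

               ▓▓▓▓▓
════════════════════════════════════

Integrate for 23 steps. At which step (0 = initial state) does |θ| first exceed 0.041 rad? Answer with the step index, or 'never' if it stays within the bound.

Answer: never

Derivation:
apply F[0]=-3.495 → step 1: x=0.000, v=-0.003, θ=-0.019, ω=0.014
apply F[1]=-2.645 → step 2: x=-0.000, v=-0.028, θ=-0.019, ω=0.039
apply F[2]=-1.964 → step 3: x=-0.001, v=-0.047, θ=-0.018, ω=0.056
apply F[3]=-1.421 → step 4: x=-0.002, v=-0.060, θ=-0.016, ω=0.067
apply F[4]=-0.990 → step 5: x=-0.003, v=-0.069, θ=-0.015, ω=0.074
apply F[5]=-0.650 → step 6: x=-0.005, v=-0.074, θ=-0.013, ω=0.077
apply F[6]=-0.384 → step 7: x=-0.006, v=-0.077, θ=-0.012, ω=0.077
apply F[7]=-0.177 → step 8: x=-0.008, v=-0.078, θ=-0.010, ω=0.075
apply F[8]=-0.019 → step 9: x=-0.009, v=-0.077, θ=-0.009, ω=0.073
apply F[9]=+0.102 → step 10: x=-0.011, v=-0.076, θ=-0.007, ω=0.069
apply F[10]=+0.192 → step 11: x=-0.012, v=-0.073, θ=-0.006, ω=0.064
apply F[11]=+0.257 → step 12: x=-0.014, v=-0.070, θ=-0.005, ω=0.060
apply F[12]=+0.303 → step 13: x=-0.015, v=-0.066, θ=-0.004, ω=0.055
apply F[13]=+0.334 → step 14: x=-0.016, v=-0.063, θ=-0.003, ω=0.050
apply F[14]=+0.353 → step 15: x=-0.017, v=-0.059, θ=-0.002, ω=0.045
apply F[15]=+0.363 → step 16: x=-0.019, v=-0.055, θ=-0.001, ω=0.040
apply F[16]=+0.366 → step 17: x=-0.020, v=-0.051, θ=-0.000, ω=0.036
apply F[17]=+0.363 → step 18: x=-0.021, v=-0.048, θ=0.001, ω=0.032
apply F[18]=+0.357 → step 19: x=-0.022, v=-0.044, θ=0.001, ω=0.028
apply F[19]=+0.347 → step 20: x=-0.022, v=-0.041, θ=0.002, ω=0.024
apply F[20]=+0.336 → step 21: x=-0.023, v=-0.037, θ=0.002, ω=0.021
apply F[21]=+0.324 → step 22: x=-0.024, v=-0.034, θ=0.002, ω=0.018
apply F[22]=+0.310 → step 23: x=-0.025, v=-0.031, θ=0.003, ω=0.015
max |θ| = 0.019 ≤ 0.041 over all 24 states.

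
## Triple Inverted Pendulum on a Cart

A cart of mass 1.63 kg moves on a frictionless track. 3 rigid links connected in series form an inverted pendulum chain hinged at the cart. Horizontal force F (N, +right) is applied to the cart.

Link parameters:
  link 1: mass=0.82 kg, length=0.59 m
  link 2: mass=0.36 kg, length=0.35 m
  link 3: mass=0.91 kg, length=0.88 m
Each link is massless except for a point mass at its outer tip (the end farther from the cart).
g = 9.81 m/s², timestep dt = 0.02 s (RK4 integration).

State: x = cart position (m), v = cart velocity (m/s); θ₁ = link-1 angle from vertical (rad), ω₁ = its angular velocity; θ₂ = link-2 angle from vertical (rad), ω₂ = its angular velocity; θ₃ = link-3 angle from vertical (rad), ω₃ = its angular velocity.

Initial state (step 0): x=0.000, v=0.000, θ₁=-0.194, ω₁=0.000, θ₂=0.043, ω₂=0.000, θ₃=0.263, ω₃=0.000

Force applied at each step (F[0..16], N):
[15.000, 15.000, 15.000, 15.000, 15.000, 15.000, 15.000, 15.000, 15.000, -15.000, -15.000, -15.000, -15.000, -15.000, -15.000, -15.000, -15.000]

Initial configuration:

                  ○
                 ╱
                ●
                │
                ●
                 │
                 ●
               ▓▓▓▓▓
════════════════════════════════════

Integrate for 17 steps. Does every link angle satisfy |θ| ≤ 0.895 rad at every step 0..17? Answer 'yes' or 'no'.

Answer: no

Derivation:
apply F[0]=+15.000 → step 1: x=0.002, v=0.216, θ₁=-0.199, ω₁=-0.499, θ₂=0.043, ω₂=0.038, θ₃=0.264, ω₃=0.105
apply F[1]=+15.000 → step 2: x=0.009, v=0.432, θ₁=-0.214, ω₁=-0.998, θ₂=0.045, ω₂=0.083, θ₃=0.267, ω₃=0.204
apply F[2]=+15.000 → step 3: x=0.019, v=0.646, θ₁=-0.239, ω₁=-1.494, θ₂=0.047, ω₂=0.138, θ₃=0.272, ω₃=0.290
apply F[3]=+15.000 → step 4: x=0.034, v=0.857, θ₁=-0.274, ω₁=-1.982, θ₂=0.050, ω₂=0.200, θ₃=0.279, ω₃=0.357
apply F[4]=+15.000 → step 5: x=0.054, v=1.062, θ₁=-0.318, ω₁=-2.453, θ₂=0.055, ω₂=0.260, θ₃=0.286, ω₃=0.402
apply F[5]=+15.000 → step 6: x=0.077, v=1.257, θ₁=-0.372, ω₁=-2.898, θ₂=0.060, ω₂=0.298, θ₃=0.295, ω₃=0.421
apply F[6]=+15.000 → step 7: x=0.104, v=1.438, θ₁=-0.434, ω₁=-3.306, θ₂=0.066, ω₂=0.292, θ₃=0.303, ω₃=0.417
apply F[7]=+15.000 → step 8: x=0.134, v=1.605, θ₁=-0.504, ω₁=-3.672, θ₂=0.072, ω₂=0.221, θ₃=0.311, ω₃=0.393
apply F[8]=+15.000 → step 9: x=0.168, v=1.753, θ₁=-0.580, ω₁=-3.997, θ₂=0.075, ω₂=0.069, θ₃=0.319, ω₃=0.353
apply F[9]=-15.000 → step 10: x=0.201, v=1.596, θ₁=-0.660, ω₁=-4.016, θ₂=0.077, ω₂=0.195, θ₃=0.326, ω₃=0.378
apply F[10]=-15.000 → step 11: x=0.232, v=1.439, θ₁=-0.741, ω₁=-4.065, θ₂=0.083, ω₂=0.325, θ₃=0.334, ω₃=0.398
apply F[11]=-15.000 → step 12: x=0.259, v=1.279, θ₁=-0.823, ω₁=-4.138, θ₂=0.090, ω₂=0.449, θ₃=0.342, ω₃=0.414
apply F[12]=-15.000 → step 13: x=0.283, v=1.116, θ₁=-0.907, ω₁=-4.233, θ₂=0.100, ω₂=0.560, θ₃=0.350, ω₃=0.424
apply F[13]=-15.000 → step 14: x=0.304, v=0.947, θ₁=-0.993, ω₁=-4.349, θ₂=0.113, ω₂=0.647, θ₃=0.359, ω₃=0.429
apply F[14]=-15.000 → step 15: x=0.321, v=0.772, θ₁=-1.081, ω₁=-4.487, θ₂=0.126, ω₂=0.701, θ₃=0.367, ω₃=0.430
apply F[15]=-15.000 → step 16: x=0.334, v=0.589, θ₁=-1.172, ω₁=-4.649, θ₂=0.140, ω₂=0.713, θ₃=0.376, ω₃=0.428
apply F[16]=-15.000 → step 17: x=0.344, v=0.397, θ₁=-1.267, ω₁=-4.840, θ₂=0.154, ω₂=0.669, θ₃=0.384, ω₃=0.425
Max |angle| over trajectory = 1.267 rad; bound = 0.895 → exceeded.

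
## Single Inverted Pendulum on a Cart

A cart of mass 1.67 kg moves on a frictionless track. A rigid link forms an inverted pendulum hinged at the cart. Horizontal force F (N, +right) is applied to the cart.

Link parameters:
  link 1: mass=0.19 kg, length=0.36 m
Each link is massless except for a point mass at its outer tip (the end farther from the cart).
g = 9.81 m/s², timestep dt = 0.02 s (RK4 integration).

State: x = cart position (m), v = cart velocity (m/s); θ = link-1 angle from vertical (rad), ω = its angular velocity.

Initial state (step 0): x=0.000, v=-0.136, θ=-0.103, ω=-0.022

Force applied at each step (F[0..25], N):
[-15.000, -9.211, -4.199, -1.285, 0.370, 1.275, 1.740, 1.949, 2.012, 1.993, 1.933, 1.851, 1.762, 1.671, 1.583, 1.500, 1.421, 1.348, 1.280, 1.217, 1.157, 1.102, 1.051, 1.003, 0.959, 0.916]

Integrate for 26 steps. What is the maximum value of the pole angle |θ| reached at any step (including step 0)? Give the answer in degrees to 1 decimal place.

Answer: 5.9°

Derivation:
apply F[0]=-15.000 → step 1: x=-0.004, v=-0.313, θ=-0.099, ω=0.412
apply F[1]=-9.211 → step 2: x=-0.012, v=-0.421, θ=-0.088, ω=0.660
apply F[2]=-4.199 → step 3: x=-0.021, v=-0.470, θ=-0.074, ω=0.750
apply F[3]=-1.285 → step 4: x=-0.030, v=-0.484, θ=-0.059, ω=0.752
apply F[4]=+0.370 → step 5: x=-0.040, v=-0.478, θ=-0.045, ω=0.708
apply F[5]=+1.275 → step 6: x=-0.049, v=-0.462, θ=-0.031, ω=0.643
apply F[6]=+1.740 → step 7: x=-0.058, v=-0.441, θ=-0.019, ω=0.570
apply F[7]=+1.949 → step 8: x=-0.067, v=-0.417, θ=-0.008, ω=0.497
apply F[8]=+2.012 → step 9: x=-0.075, v=-0.393, θ=0.001, ω=0.428
apply F[9]=+1.993 → step 10: x=-0.083, v=-0.369, θ=0.009, ω=0.364
apply F[10]=+1.933 → step 11: x=-0.090, v=-0.346, θ=0.015, ω=0.308
apply F[11]=+1.851 → step 12: x=-0.096, v=-0.324, θ=0.021, ω=0.257
apply F[12]=+1.762 → step 13: x=-0.103, v=-0.304, θ=0.026, ω=0.213
apply F[13]=+1.671 → step 14: x=-0.109, v=-0.284, θ=0.030, ω=0.174
apply F[14]=+1.583 → step 15: x=-0.114, v=-0.266, θ=0.033, ω=0.140
apply F[15]=+1.500 → step 16: x=-0.119, v=-0.249, θ=0.035, ω=0.111
apply F[16]=+1.421 → step 17: x=-0.124, v=-0.233, θ=0.037, ω=0.086
apply F[17]=+1.348 → step 18: x=-0.129, v=-0.218, θ=0.039, ω=0.064
apply F[18]=+1.280 → step 19: x=-0.133, v=-0.203, θ=0.040, ω=0.046
apply F[19]=+1.217 → step 20: x=-0.137, v=-0.189, θ=0.041, ω=0.030
apply F[20]=+1.157 → step 21: x=-0.140, v=-0.176, θ=0.041, ω=0.016
apply F[21]=+1.102 → step 22: x=-0.144, v=-0.164, θ=0.041, ω=0.004
apply F[22]=+1.051 → step 23: x=-0.147, v=-0.153, θ=0.041, ω=-0.006
apply F[23]=+1.003 → step 24: x=-0.150, v=-0.141, θ=0.041, ω=-0.014
apply F[24]=+0.959 → step 25: x=-0.153, v=-0.131, θ=0.041, ω=-0.021
apply F[25]=+0.916 → step 26: x=-0.155, v=-0.121, θ=0.040, ω=-0.027
Max |angle| over trajectory = 0.103 rad = 5.9°.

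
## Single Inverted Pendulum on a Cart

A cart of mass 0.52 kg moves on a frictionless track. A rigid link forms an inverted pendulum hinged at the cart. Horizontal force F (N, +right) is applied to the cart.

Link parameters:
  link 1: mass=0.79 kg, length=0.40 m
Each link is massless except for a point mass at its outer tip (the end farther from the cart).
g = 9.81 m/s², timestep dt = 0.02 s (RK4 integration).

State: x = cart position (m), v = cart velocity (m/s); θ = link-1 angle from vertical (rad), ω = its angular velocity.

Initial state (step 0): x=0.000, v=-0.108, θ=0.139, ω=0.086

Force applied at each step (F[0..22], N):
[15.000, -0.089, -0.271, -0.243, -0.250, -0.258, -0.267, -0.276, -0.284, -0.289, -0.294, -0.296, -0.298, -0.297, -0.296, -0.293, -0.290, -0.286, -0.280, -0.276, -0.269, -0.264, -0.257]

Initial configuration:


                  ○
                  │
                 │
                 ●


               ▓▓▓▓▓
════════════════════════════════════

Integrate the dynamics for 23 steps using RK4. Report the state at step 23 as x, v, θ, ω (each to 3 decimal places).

apply F[0]=+15.000 → step 1: x=0.003, v=0.415, θ=0.128, ω=-1.143
apply F[1]=-0.089 → step 2: x=0.011, v=0.379, θ=0.107, ω=-0.997
apply F[2]=-0.271 → step 3: x=0.018, v=0.342, θ=0.089, ω=-0.855
apply F[3]=-0.243 → step 4: x=0.025, v=0.309, θ=0.073, ω=-0.735
apply F[4]=-0.250 → step 5: x=0.031, v=0.281, θ=0.059, ω=-0.632
apply F[5]=-0.258 → step 6: x=0.036, v=0.255, θ=0.047, ω=-0.542
apply F[6]=-0.267 → step 7: x=0.041, v=0.233, θ=0.037, ω=-0.465
apply F[7]=-0.276 → step 8: x=0.045, v=0.212, θ=0.029, ω=-0.398
apply F[8]=-0.284 → step 9: x=0.049, v=0.194, θ=0.021, ω=-0.340
apply F[9]=-0.289 → step 10: x=0.053, v=0.177, θ=0.015, ω=-0.290
apply F[10]=-0.294 → step 11: x=0.056, v=0.162, θ=0.010, ω=-0.246
apply F[11]=-0.296 → step 12: x=0.060, v=0.149, θ=0.005, ω=-0.209
apply F[12]=-0.298 → step 13: x=0.062, v=0.136, θ=0.001, ω=-0.176
apply F[13]=-0.297 → step 14: x=0.065, v=0.125, θ=-0.002, ω=-0.148
apply F[14]=-0.296 → step 15: x=0.067, v=0.115, θ=-0.005, ω=-0.124
apply F[15]=-0.293 → step 16: x=0.070, v=0.105, θ=-0.007, ω=-0.103
apply F[16]=-0.290 → step 17: x=0.072, v=0.096, θ=-0.009, ω=-0.084
apply F[17]=-0.286 → step 18: x=0.073, v=0.088, θ=-0.010, ω=-0.069
apply F[18]=-0.280 → step 19: x=0.075, v=0.081, θ=-0.011, ω=-0.055
apply F[19]=-0.276 → step 20: x=0.077, v=0.074, θ=-0.012, ω=-0.043
apply F[20]=-0.269 → step 21: x=0.078, v=0.067, θ=-0.013, ω=-0.033
apply F[21]=-0.264 → step 22: x=0.079, v=0.061, θ=-0.014, ω=-0.025
apply F[22]=-0.257 → step 23: x=0.081, v=0.055, θ=-0.014, ω=-0.017

Answer: x=0.081, v=0.055, θ=-0.014, ω=-0.017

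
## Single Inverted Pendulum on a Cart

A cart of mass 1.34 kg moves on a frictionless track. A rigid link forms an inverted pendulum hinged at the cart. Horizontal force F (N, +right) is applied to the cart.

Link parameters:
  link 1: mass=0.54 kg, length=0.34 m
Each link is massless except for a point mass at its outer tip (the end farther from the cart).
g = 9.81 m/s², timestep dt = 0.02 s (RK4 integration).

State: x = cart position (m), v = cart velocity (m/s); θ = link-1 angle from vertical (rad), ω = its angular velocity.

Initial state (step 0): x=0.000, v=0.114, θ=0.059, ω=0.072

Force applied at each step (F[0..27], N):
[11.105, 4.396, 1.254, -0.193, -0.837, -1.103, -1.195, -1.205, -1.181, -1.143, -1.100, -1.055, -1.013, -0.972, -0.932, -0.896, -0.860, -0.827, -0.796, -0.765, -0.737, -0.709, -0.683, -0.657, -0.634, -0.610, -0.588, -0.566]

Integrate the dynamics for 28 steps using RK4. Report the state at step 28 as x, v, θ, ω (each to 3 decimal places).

Answer: x=0.111, v=0.070, θ=-0.028, ω=0.030

Derivation:
apply F[0]=+11.105 → step 1: x=0.004, v=0.275, θ=0.056, ω=-0.367
apply F[1]=+4.396 → step 2: x=0.010, v=0.336, θ=0.047, ω=-0.518
apply F[2]=+1.254 → step 3: x=0.017, v=0.352, θ=0.037, ω=-0.539
apply F[3]=-0.193 → step 4: x=0.024, v=0.346, θ=0.026, ω=-0.505
apply F[4]=-0.837 → step 5: x=0.031, v=0.332, θ=0.017, ω=-0.451
apply F[5]=-1.103 → step 6: x=0.037, v=0.315, θ=0.008, ω=-0.392
apply F[6]=-1.195 → step 7: x=0.043, v=0.297, θ=0.001, ω=-0.336
apply F[7]=-1.205 → step 8: x=0.049, v=0.279, θ=-0.005, ω=-0.285
apply F[8]=-1.181 → step 9: x=0.054, v=0.262, θ=-0.010, ω=-0.240
apply F[9]=-1.143 → step 10: x=0.059, v=0.246, θ=-0.015, ω=-0.200
apply F[10]=-1.100 → step 11: x=0.064, v=0.231, θ=-0.018, ω=-0.165
apply F[11]=-1.055 → step 12: x=0.069, v=0.217, θ=-0.021, ω=-0.135
apply F[12]=-1.013 → step 13: x=0.073, v=0.203, θ=-0.024, ω=-0.109
apply F[13]=-0.972 → step 14: x=0.077, v=0.191, θ=-0.026, ω=-0.086
apply F[14]=-0.932 → step 15: x=0.081, v=0.179, θ=-0.027, ω=-0.067
apply F[15]=-0.896 → step 16: x=0.084, v=0.168, θ=-0.029, ω=-0.050
apply F[16]=-0.860 → step 17: x=0.087, v=0.157, θ=-0.029, ω=-0.036
apply F[17]=-0.827 → step 18: x=0.090, v=0.147, θ=-0.030, ω=-0.024
apply F[18]=-0.796 → step 19: x=0.093, v=0.138, θ=-0.030, ω=-0.014
apply F[19]=-0.765 → step 20: x=0.096, v=0.129, θ=-0.031, ω=-0.005
apply F[20]=-0.737 → step 21: x=0.098, v=0.120, θ=-0.031, ω=0.003
apply F[21]=-0.709 → step 22: x=0.101, v=0.112, θ=-0.030, ω=0.009
apply F[22]=-0.683 → step 23: x=0.103, v=0.104, θ=-0.030, ω=0.015
apply F[23]=-0.657 → step 24: x=0.105, v=0.097, θ=-0.030, ω=0.019
apply F[24]=-0.634 → step 25: x=0.107, v=0.090, θ=-0.030, ω=0.023
apply F[25]=-0.610 → step 26: x=0.108, v=0.083, θ=-0.029, ω=0.026
apply F[26]=-0.588 → step 27: x=0.110, v=0.076, θ=-0.028, ω=0.028
apply F[27]=-0.566 → step 28: x=0.111, v=0.070, θ=-0.028, ω=0.030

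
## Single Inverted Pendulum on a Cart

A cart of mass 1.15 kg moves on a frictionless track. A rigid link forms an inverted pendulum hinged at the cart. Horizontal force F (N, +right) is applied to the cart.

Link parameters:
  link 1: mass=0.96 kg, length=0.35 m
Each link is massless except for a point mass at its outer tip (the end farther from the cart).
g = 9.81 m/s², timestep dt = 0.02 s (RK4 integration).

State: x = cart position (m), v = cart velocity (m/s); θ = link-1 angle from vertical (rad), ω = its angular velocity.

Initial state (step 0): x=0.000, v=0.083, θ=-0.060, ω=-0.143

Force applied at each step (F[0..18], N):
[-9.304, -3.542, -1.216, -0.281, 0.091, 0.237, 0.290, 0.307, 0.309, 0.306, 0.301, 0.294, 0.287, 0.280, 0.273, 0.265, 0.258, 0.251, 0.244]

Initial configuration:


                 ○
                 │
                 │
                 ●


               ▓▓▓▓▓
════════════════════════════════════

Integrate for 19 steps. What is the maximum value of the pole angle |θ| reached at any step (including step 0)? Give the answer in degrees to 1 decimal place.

apply F[0]=-9.304 → step 1: x=0.000, v=-0.069, θ=-0.059, ω=0.256
apply F[1]=-3.542 → step 2: x=-0.002, v=-0.121, θ=-0.053, ω=0.374
apply F[2]=-1.216 → step 3: x=-0.004, v=-0.134, θ=-0.045, ω=0.384
apply F[3]=-0.281 → step 4: x=-0.007, v=-0.132, θ=-0.038, ω=0.355
apply F[4]=+0.091 → step 5: x=-0.010, v=-0.125, θ=-0.031, ω=0.316
apply F[5]=+0.237 → step 6: x=-0.012, v=-0.116, θ=-0.025, ω=0.275
apply F[6]=+0.290 → step 7: x=-0.014, v=-0.108, θ=-0.020, ω=0.238
apply F[7]=+0.307 → step 8: x=-0.016, v=-0.099, θ=-0.016, ω=0.204
apply F[8]=+0.309 → step 9: x=-0.018, v=-0.092, θ=-0.012, ω=0.175
apply F[9]=+0.306 → step 10: x=-0.020, v=-0.085, θ=-0.008, ω=0.150
apply F[10]=+0.301 → step 11: x=-0.022, v=-0.079, θ=-0.006, ω=0.127
apply F[11]=+0.294 → step 12: x=-0.023, v=-0.073, θ=-0.003, ω=0.108
apply F[12]=+0.287 → step 13: x=-0.024, v=-0.067, θ=-0.001, ω=0.091
apply F[13]=+0.280 → step 14: x=-0.026, v=-0.062, θ=0.000, ω=0.077
apply F[14]=+0.273 → step 15: x=-0.027, v=-0.058, θ=0.002, ω=0.065
apply F[15]=+0.265 → step 16: x=-0.028, v=-0.054, θ=0.003, ω=0.054
apply F[16]=+0.258 → step 17: x=-0.029, v=-0.050, θ=0.004, ω=0.044
apply F[17]=+0.251 → step 18: x=-0.030, v=-0.046, θ=0.005, ω=0.036
apply F[18]=+0.244 → step 19: x=-0.031, v=-0.043, θ=0.005, ω=0.029
Max |angle| over trajectory = 0.060 rad = 3.4°.

Answer: 3.4°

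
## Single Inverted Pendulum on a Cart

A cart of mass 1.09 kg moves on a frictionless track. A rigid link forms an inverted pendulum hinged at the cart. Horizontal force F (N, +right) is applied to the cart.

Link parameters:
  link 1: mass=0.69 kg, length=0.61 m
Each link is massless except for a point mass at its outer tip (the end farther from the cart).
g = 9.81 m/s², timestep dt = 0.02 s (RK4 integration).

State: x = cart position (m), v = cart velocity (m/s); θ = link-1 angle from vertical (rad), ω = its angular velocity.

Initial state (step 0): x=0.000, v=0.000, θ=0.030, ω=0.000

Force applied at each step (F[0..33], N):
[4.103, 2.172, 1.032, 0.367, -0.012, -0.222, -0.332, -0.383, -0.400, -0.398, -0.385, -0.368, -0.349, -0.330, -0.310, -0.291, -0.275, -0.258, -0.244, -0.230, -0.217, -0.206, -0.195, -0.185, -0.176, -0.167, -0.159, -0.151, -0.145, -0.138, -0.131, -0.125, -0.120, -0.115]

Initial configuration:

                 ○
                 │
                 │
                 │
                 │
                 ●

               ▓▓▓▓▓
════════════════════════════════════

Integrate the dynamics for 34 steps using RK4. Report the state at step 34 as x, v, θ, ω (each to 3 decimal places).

apply F[0]=+4.103 → step 1: x=0.001, v=0.072, θ=0.029, ω=-0.108
apply F[1]=+2.172 → step 2: x=0.003, v=0.108, θ=0.026, ω=-0.158
apply F[2]=+1.032 → step 3: x=0.005, v=0.124, θ=0.023, ω=-0.177
apply F[3]=+0.367 → step 4: x=0.007, v=0.128, θ=0.019, ω=-0.177
apply F[4]=-0.012 → step 5: x=0.010, v=0.126, θ=0.016, ω=-0.167
apply F[5]=-0.222 → step 6: x=0.012, v=0.120, θ=0.013, ω=-0.153
apply F[6]=-0.332 → step 7: x=0.015, v=0.112, θ=0.010, ω=-0.137
apply F[7]=-0.383 → step 8: x=0.017, v=0.104, θ=0.007, ω=-0.121
apply F[8]=-0.400 → step 9: x=0.019, v=0.096, θ=0.005, ω=-0.106
apply F[9]=-0.398 → step 10: x=0.021, v=0.088, θ=0.003, ω=-0.091
apply F[10]=-0.385 → step 11: x=0.022, v=0.081, θ=0.001, ω=-0.079
apply F[11]=-0.368 → step 12: x=0.024, v=0.074, θ=-0.000, ω=-0.067
apply F[12]=-0.349 → step 13: x=0.025, v=0.068, θ=-0.001, ω=-0.057
apply F[13]=-0.330 → step 14: x=0.027, v=0.062, θ=-0.002, ω=-0.048
apply F[14]=-0.310 → step 15: x=0.028, v=0.057, θ=-0.003, ω=-0.040
apply F[15]=-0.291 → step 16: x=0.029, v=0.052, θ=-0.004, ω=-0.034
apply F[16]=-0.275 → step 17: x=0.030, v=0.047, θ=-0.005, ω=-0.028
apply F[17]=-0.258 → step 18: x=0.031, v=0.043, θ=-0.005, ω=-0.022
apply F[18]=-0.244 → step 19: x=0.032, v=0.039, θ=-0.006, ω=-0.018
apply F[19]=-0.230 → step 20: x=0.032, v=0.036, θ=-0.006, ω=-0.014
apply F[20]=-0.217 → step 21: x=0.033, v=0.032, θ=-0.006, ω=-0.011
apply F[21]=-0.206 → step 22: x=0.034, v=0.029, θ=-0.006, ω=-0.008
apply F[22]=-0.195 → step 23: x=0.034, v=0.027, θ=-0.006, ω=-0.005
apply F[23]=-0.185 → step 24: x=0.035, v=0.024, θ=-0.006, ω=-0.003
apply F[24]=-0.176 → step 25: x=0.035, v=0.022, θ=-0.007, ω=-0.001
apply F[25]=-0.167 → step 26: x=0.036, v=0.019, θ=-0.007, ω=0.001
apply F[26]=-0.159 → step 27: x=0.036, v=0.017, θ=-0.006, ω=0.002
apply F[27]=-0.151 → step 28: x=0.036, v=0.015, θ=-0.006, ω=0.003
apply F[28]=-0.145 → step 29: x=0.037, v=0.013, θ=-0.006, ω=0.004
apply F[29]=-0.138 → step 30: x=0.037, v=0.012, θ=-0.006, ω=0.005
apply F[30]=-0.131 → step 31: x=0.037, v=0.010, θ=-0.006, ω=0.006
apply F[31]=-0.125 → step 32: x=0.037, v=0.009, θ=-0.006, ω=0.006
apply F[32]=-0.120 → step 33: x=0.037, v=0.007, θ=-0.006, ω=0.007
apply F[33]=-0.115 → step 34: x=0.038, v=0.006, θ=-0.006, ω=0.007

Answer: x=0.038, v=0.006, θ=-0.006, ω=0.007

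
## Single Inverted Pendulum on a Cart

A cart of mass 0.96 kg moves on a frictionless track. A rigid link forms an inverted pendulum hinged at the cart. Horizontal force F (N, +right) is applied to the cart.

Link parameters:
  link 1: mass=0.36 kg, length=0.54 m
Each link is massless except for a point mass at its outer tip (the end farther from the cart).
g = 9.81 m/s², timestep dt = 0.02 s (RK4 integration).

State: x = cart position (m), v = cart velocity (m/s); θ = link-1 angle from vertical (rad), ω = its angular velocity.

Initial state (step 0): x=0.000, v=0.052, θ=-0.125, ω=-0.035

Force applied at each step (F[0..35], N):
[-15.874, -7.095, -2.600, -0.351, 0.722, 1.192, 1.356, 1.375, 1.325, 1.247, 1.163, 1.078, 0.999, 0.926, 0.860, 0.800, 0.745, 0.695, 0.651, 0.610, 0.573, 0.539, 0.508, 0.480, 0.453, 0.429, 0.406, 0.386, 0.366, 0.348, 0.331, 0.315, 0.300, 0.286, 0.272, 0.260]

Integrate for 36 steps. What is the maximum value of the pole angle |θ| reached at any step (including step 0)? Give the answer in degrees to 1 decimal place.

Answer: 7.2°

Derivation:
apply F[0]=-15.874 → step 1: x=-0.002, v=-0.268, θ=-0.120, ω=0.508
apply F[1]=-7.095 → step 2: x=-0.009, v=-0.407, θ=-0.108, ω=0.722
apply F[2]=-2.600 → step 3: x=-0.018, v=-0.454, θ=-0.093, ω=0.772
apply F[3]=-0.351 → step 4: x=-0.027, v=-0.455, θ=-0.078, ω=0.743
apply F[4]=+0.722 → step 5: x=-0.035, v=-0.435, θ=-0.064, ω=0.681
apply F[5]=+1.192 → step 6: x=-0.044, v=-0.406, θ=-0.051, ω=0.607
apply F[6]=+1.356 → step 7: x=-0.052, v=-0.375, θ=-0.039, ω=0.532
apply F[7]=+1.375 → step 8: x=-0.059, v=-0.343, θ=-0.029, ω=0.462
apply F[8]=+1.325 → step 9: x=-0.065, v=-0.314, θ=-0.021, ω=0.398
apply F[9]=+1.247 → step 10: x=-0.071, v=-0.287, θ=-0.014, ω=0.342
apply F[10]=+1.163 → step 11: x=-0.077, v=-0.262, θ=-0.007, ω=0.292
apply F[11]=+1.078 → step 12: x=-0.082, v=-0.239, θ=-0.002, ω=0.248
apply F[12]=+0.999 → step 13: x=-0.087, v=-0.218, θ=0.003, ω=0.210
apply F[13]=+0.926 → step 14: x=-0.091, v=-0.199, θ=0.007, ω=0.176
apply F[14]=+0.860 → step 15: x=-0.095, v=-0.182, θ=0.010, ω=0.147
apply F[15]=+0.800 → step 16: x=-0.098, v=-0.166, θ=0.013, ω=0.122
apply F[16]=+0.745 → step 17: x=-0.101, v=-0.152, θ=0.015, ω=0.100
apply F[17]=+0.695 → step 18: x=-0.104, v=-0.138, θ=0.017, ω=0.081
apply F[18]=+0.651 → step 19: x=-0.107, v=-0.126, θ=0.018, ω=0.065
apply F[19]=+0.610 → step 20: x=-0.109, v=-0.115, θ=0.019, ω=0.051
apply F[20]=+0.573 → step 21: x=-0.111, v=-0.104, θ=0.020, ω=0.038
apply F[21]=+0.539 → step 22: x=-0.113, v=-0.095, θ=0.021, ω=0.028
apply F[22]=+0.508 → step 23: x=-0.115, v=-0.086, θ=0.021, ω=0.019
apply F[23]=+0.480 → step 24: x=-0.117, v=-0.077, θ=0.022, ω=0.011
apply F[24]=+0.453 → step 25: x=-0.118, v=-0.069, θ=0.022, ω=0.004
apply F[25]=+0.429 → step 26: x=-0.120, v=-0.062, θ=0.022, ω=-0.001
apply F[26]=+0.406 → step 27: x=-0.121, v=-0.055, θ=0.022, ω=-0.006
apply F[27]=+0.386 → step 28: x=-0.122, v=-0.049, θ=0.021, ω=-0.010
apply F[28]=+0.366 → step 29: x=-0.123, v=-0.043, θ=0.021, ω=-0.014
apply F[29]=+0.348 → step 30: x=-0.123, v=-0.037, θ=0.021, ω=-0.017
apply F[30]=+0.331 → step 31: x=-0.124, v=-0.031, θ=0.021, ω=-0.019
apply F[31]=+0.315 → step 32: x=-0.125, v=-0.026, θ=0.020, ω=-0.021
apply F[32]=+0.300 → step 33: x=-0.125, v=-0.022, θ=0.020, ω=-0.023
apply F[33]=+0.286 → step 34: x=-0.126, v=-0.017, θ=0.019, ω=-0.024
apply F[34]=+0.272 → step 35: x=-0.126, v=-0.013, θ=0.019, ω=-0.025
apply F[35]=+0.260 → step 36: x=-0.126, v=-0.009, θ=0.018, ω=-0.026
Max |angle| over trajectory = 0.125 rad = 7.2°.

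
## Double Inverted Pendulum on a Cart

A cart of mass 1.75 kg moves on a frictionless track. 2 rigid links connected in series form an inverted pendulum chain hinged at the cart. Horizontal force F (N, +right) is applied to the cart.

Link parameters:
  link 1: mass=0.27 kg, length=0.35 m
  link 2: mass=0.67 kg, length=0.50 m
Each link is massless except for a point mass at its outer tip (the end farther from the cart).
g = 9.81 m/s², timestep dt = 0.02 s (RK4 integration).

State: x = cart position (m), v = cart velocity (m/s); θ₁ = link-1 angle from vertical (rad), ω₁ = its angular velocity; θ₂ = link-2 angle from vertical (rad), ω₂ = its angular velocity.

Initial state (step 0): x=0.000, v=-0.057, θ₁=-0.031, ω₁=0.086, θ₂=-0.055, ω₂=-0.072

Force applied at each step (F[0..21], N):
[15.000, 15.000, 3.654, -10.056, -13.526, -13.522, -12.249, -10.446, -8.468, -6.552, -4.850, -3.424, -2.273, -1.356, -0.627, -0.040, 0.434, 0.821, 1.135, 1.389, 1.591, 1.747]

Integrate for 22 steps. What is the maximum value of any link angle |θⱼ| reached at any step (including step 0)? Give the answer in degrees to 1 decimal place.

apply F[0]=+15.000 → step 1: x=0.001, v=0.118, θ₁=-0.034, ω₁=-0.398, θ₂=-0.057, ω₂=-0.104
apply F[1]=+15.000 → step 2: x=0.005, v=0.293, θ₁=-0.047, ω₁=-0.897, θ₂=-0.059, ω₂=-0.127
apply F[2]=+3.654 → step 3: x=0.011, v=0.340, θ₁=-0.067, ω₁=-1.059, θ₂=-0.062, ω₂=-0.132
apply F[3]=-10.056 → step 4: x=0.017, v=0.234, θ₁=-0.085, ω₁=-0.816, θ₂=-0.064, ω₂=-0.114
apply F[4]=-13.526 → step 5: x=0.020, v=0.089, θ₁=-0.098, ω₁=-0.496, θ₂=-0.066, ω₂=-0.076
apply F[5]=-13.522 → step 6: x=0.020, v=-0.054, θ₁=-0.105, ω₁=-0.199, θ₂=-0.067, ω₂=-0.024
apply F[6]=-12.249 → step 7: x=0.018, v=-0.182, θ₁=-0.107, ω₁=0.048, θ₂=-0.067, ω₂=0.032
apply F[7]=-10.446 → step 8: x=0.013, v=-0.290, θ₁=-0.104, ω₁=0.239, θ₂=-0.066, ω₂=0.088
apply F[8]=-8.468 → step 9: x=0.007, v=-0.376, θ₁=-0.098, ω₁=0.374, θ₂=-0.064, ω₂=0.139
apply F[9]=-6.552 → step 10: x=-0.002, v=-0.440, θ₁=-0.089, ω₁=0.462, θ₂=-0.060, ω₂=0.183
apply F[10]=-4.850 → step 11: x=-0.011, v=-0.487, θ₁=-0.080, ω₁=0.510, θ₂=-0.056, ω₂=0.219
apply F[11]=-3.424 → step 12: x=-0.021, v=-0.518, θ₁=-0.069, ω₁=0.529, θ₂=-0.052, ω₂=0.247
apply F[12]=-2.273 → step 13: x=-0.031, v=-0.538, θ₁=-0.059, ω₁=0.527, θ₂=-0.047, ω₂=0.267
apply F[13]=-1.356 → step 14: x=-0.042, v=-0.547, θ₁=-0.048, ω₁=0.512, θ₂=-0.041, ω₂=0.281
apply F[14]=-0.627 → step 15: x=-0.053, v=-0.550, θ₁=-0.038, ω₁=0.488, θ₂=-0.035, ω₂=0.288
apply F[15]=-0.040 → step 16: x=-0.064, v=-0.547, θ₁=-0.029, ω₁=0.459, θ₂=-0.030, ω₂=0.289
apply F[16]=+0.434 → step 17: x=-0.075, v=-0.540, θ₁=-0.020, ω₁=0.427, θ₂=-0.024, ω₂=0.286
apply F[17]=+0.821 → step 18: x=-0.086, v=-0.529, θ₁=-0.012, ω₁=0.393, θ₂=-0.018, ω₂=0.280
apply F[18]=+1.135 → step 19: x=-0.096, v=-0.515, θ₁=-0.004, ω₁=0.359, θ₂=-0.013, ω₂=0.270
apply F[19]=+1.389 → step 20: x=-0.106, v=-0.499, θ₁=0.002, ω₁=0.325, θ₂=-0.007, ω₂=0.258
apply F[20]=+1.591 → step 21: x=-0.116, v=-0.481, θ₁=0.008, ω₁=0.292, θ₂=-0.002, ω₂=0.244
apply F[21]=+1.747 → step 22: x=-0.126, v=-0.462, θ₁=0.014, ω₁=0.260, θ₂=0.002, ω₂=0.229
Max |angle| over trajectory = 0.107 rad = 6.1°.

Answer: 6.1°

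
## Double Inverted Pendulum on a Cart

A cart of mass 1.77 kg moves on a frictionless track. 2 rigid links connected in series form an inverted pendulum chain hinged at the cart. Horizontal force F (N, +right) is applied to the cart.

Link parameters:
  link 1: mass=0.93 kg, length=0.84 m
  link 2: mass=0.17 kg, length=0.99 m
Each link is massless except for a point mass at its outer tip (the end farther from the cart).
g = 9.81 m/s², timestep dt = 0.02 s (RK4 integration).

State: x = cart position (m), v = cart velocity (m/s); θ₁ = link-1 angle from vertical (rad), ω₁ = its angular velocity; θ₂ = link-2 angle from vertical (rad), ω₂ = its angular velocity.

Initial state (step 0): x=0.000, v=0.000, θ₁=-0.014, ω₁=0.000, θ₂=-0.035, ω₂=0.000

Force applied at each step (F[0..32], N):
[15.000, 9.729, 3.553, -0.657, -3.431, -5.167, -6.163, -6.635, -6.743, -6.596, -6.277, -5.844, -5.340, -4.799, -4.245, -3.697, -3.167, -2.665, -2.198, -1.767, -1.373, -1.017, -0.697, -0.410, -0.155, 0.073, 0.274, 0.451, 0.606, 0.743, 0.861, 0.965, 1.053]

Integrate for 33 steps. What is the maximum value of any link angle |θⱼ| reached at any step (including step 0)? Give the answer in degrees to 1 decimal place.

Answer: 3.9°

Derivation:
apply F[0]=+15.000 → step 1: x=0.002, v=0.171, θ₁=-0.016, ω₁=-0.206, θ₂=-0.035, ω₂=-0.005
apply F[1]=+9.729 → step 2: x=0.006, v=0.283, θ₁=-0.022, ω₁=-0.344, θ₂=-0.035, ω₂=-0.009
apply F[2]=+3.553 → step 3: x=0.012, v=0.327, θ₁=-0.029, ω₁=-0.400, θ₂=-0.035, ω₂=-0.011
apply F[3]=-0.657 → step 4: x=0.019, v=0.323, θ₁=-0.037, ω₁=-0.404, θ₂=-0.036, ω₂=-0.011
apply F[4]=-3.431 → step 5: x=0.025, v=0.289, θ₁=-0.045, ω₁=-0.373, θ₂=-0.036, ω₂=-0.010
apply F[5]=-5.167 → step 6: x=0.030, v=0.237, θ₁=-0.052, ω₁=-0.323, θ₂=-0.036, ω₂=-0.007
apply F[6]=-6.163 → step 7: x=0.034, v=0.174, θ₁=-0.058, ω₁=-0.262, θ₂=-0.036, ω₂=-0.003
apply F[7]=-6.635 → step 8: x=0.037, v=0.106, θ₁=-0.062, ω₁=-0.196, θ₂=-0.036, ω₂=0.003
apply F[8]=-6.743 → step 9: x=0.039, v=0.038, θ₁=-0.065, ω₁=-0.131, θ₂=-0.036, ω₂=0.009
apply F[9]=-6.596 → step 10: x=0.039, v=-0.028, θ₁=-0.067, ω₁=-0.070, θ₂=-0.036, ω₂=0.017
apply F[10]=-6.277 → step 11: x=0.037, v=-0.091, θ₁=-0.068, ω₁=-0.013, θ₂=-0.035, ω₂=0.025
apply F[11]=-5.844 → step 12: x=0.035, v=-0.148, θ₁=-0.068, ω₁=0.038, θ₂=-0.035, ω₂=0.032
apply F[12]=-5.340 → step 13: x=0.032, v=-0.200, θ₁=-0.067, ω₁=0.083, θ₂=-0.034, ω₂=0.040
apply F[13]=-4.799 → step 14: x=0.027, v=-0.246, θ₁=-0.065, ω₁=0.121, θ₂=-0.033, ω₂=0.048
apply F[14]=-4.245 → step 15: x=0.022, v=-0.286, θ₁=-0.062, ω₁=0.152, θ₂=-0.032, ω₂=0.055
apply F[15]=-3.697 → step 16: x=0.016, v=-0.321, θ₁=-0.059, ω₁=0.178, θ₂=-0.031, ω₂=0.062
apply F[16]=-3.167 → step 17: x=0.009, v=-0.350, θ₁=-0.055, ω₁=0.198, θ₂=-0.030, ω₂=0.068
apply F[17]=-2.665 → step 18: x=0.002, v=-0.373, θ₁=-0.051, ω₁=0.212, θ₂=-0.028, ω₂=0.074
apply F[18]=-2.198 → step 19: x=-0.006, v=-0.392, θ₁=-0.047, ω₁=0.223, θ₂=-0.027, ω₂=0.079
apply F[19]=-1.767 → step 20: x=-0.014, v=-0.407, θ₁=-0.042, ω₁=0.229, θ₂=-0.025, ω₂=0.083
apply F[20]=-1.373 → step 21: x=-0.022, v=-0.417, θ₁=-0.037, ω₁=0.232, θ₂=-0.023, ω₂=0.087
apply F[21]=-1.017 → step 22: x=-0.030, v=-0.425, θ₁=-0.033, ω₁=0.231, θ₂=-0.022, ω₂=0.090
apply F[22]=-0.697 → step 23: x=-0.039, v=-0.429, θ₁=-0.028, ω₁=0.229, θ₂=-0.020, ω₂=0.092
apply F[23]=-0.410 → step 24: x=-0.048, v=-0.430, θ₁=-0.024, ω₁=0.224, θ₂=-0.018, ω₂=0.094
apply F[24]=-0.155 → step 25: x=-0.056, v=-0.430, θ₁=-0.019, ω₁=0.218, θ₂=-0.016, ω₂=0.095
apply F[25]=+0.073 → step 26: x=-0.065, v=-0.427, θ₁=-0.015, ω₁=0.211, θ₂=-0.014, ω₂=0.095
apply F[26]=+0.274 → step 27: x=-0.073, v=-0.422, θ₁=-0.011, ω₁=0.202, θ₂=-0.012, ω₂=0.095
apply F[27]=+0.451 → step 28: x=-0.082, v=-0.416, θ₁=-0.007, ω₁=0.193, θ₂=-0.010, ω₂=0.095
apply F[28]=+0.606 → step 29: x=-0.090, v=-0.408, θ₁=-0.003, ω₁=0.183, θ₂=-0.008, ω₂=0.094
apply F[29]=+0.743 → step 30: x=-0.098, v=-0.400, θ₁=0.000, ω₁=0.173, θ₂=-0.006, ω₂=0.092
apply F[30]=+0.861 → step 31: x=-0.106, v=-0.390, θ₁=0.004, ω₁=0.162, θ₂=-0.005, ω₂=0.091
apply F[31]=+0.965 → step 32: x=-0.114, v=-0.380, θ₁=0.007, ω₁=0.152, θ₂=-0.003, ω₂=0.089
apply F[32]=+1.053 → step 33: x=-0.121, v=-0.369, θ₁=0.010, ω₁=0.141, θ₂=-0.001, ω₂=0.086
Max |angle| over trajectory = 0.068 rad = 3.9°.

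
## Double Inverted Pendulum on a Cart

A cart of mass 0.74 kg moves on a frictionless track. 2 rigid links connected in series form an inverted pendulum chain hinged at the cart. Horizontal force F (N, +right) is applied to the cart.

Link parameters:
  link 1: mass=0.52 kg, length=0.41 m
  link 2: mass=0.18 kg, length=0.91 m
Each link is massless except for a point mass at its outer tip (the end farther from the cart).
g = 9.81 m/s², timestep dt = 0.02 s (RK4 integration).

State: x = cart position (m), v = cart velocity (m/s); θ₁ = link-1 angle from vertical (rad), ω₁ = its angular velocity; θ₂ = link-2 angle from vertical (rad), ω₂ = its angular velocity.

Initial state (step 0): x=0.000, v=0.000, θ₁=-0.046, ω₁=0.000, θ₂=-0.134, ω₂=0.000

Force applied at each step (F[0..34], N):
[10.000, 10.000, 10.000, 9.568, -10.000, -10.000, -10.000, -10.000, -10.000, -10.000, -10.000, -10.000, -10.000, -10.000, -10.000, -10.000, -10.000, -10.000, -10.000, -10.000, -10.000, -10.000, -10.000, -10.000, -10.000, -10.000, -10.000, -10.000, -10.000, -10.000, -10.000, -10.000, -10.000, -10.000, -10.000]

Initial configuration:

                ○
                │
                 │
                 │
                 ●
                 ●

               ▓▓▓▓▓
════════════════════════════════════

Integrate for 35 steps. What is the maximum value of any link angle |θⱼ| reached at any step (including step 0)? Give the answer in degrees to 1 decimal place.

Answer: 63.1°

Derivation:
apply F[0]=+10.000 → step 1: x=0.003, v=0.279, θ₁=-0.053, ω₁=-0.689, θ₂=-0.134, ω₂=-0.023
apply F[1]=+10.000 → step 2: x=0.011, v=0.559, θ₁=-0.074, ω₁=-1.390, θ₂=-0.135, ω₂=-0.041
apply F[2]=+10.000 → step 3: x=0.025, v=0.841, θ₁=-0.109, ω₁=-2.113, θ₂=-0.136, ω₂=-0.051
apply F[3]=+9.568 → step 4: x=0.045, v=1.113, θ₁=-0.158, ω₁=-2.833, θ₂=-0.137, ω₂=-0.052
apply F[4]=-10.000 → step 5: x=0.065, v=0.874, θ₁=-0.210, ω₁=-2.356, θ₂=-0.138, ω₂=-0.039
apply F[5]=-10.000 → step 6: x=0.080, v=0.649, θ₁=-0.253, ω₁=-1.947, θ₂=-0.138, ω₂=-0.011
apply F[6]=-10.000 → step 7: x=0.091, v=0.434, θ₁=-0.288, ω₁=-1.594, θ₂=-0.138, ω₂=0.032
apply F[7]=-10.000 → step 8: x=0.097, v=0.228, θ₁=-0.317, ω₁=-1.290, θ₂=-0.137, ω₂=0.088
apply F[8]=-10.000 → step 9: x=0.100, v=0.030, θ₁=-0.340, ω₁=-1.025, θ₂=-0.135, ω₂=0.155
apply F[9]=-10.000 → step 10: x=0.098, v=-0.163, θ₁=-0.358, ω₁=-0.789, θ₂=-0.131, ω₂=0.231
apply F[10]=-10.000 → step 11: x=0.093, v=-0.351, θ₁=-0.372, ω₁=-0.577, θ₂=-0.125, ω₂=0.315
apply F[11]=-10.000 → step 12: x=0.084, v=-0.537, θ₁=-0.381, ω₁=-0.381, θ₂=-0.118, ω₂=0.406
apply F[12]=-10.000 → step 13: x=0.072, v=-0.721, θ₁=-0.387, ω₁=-0.197, θ₂=-0.109, ω₂=0.502
apply F[13]=-10.000 → step 14: x=0.056, v=-0.904, θ₁=-0.389, ω₁=-0.019, θ₂=-0.098, ω₂=0.603
apply F[14]=-10.000 → step 15: x=0.036, v=-1.088, θ₁=-0.388, ω₁=0.158, θ₂=-0.085, ω₂=0.708
apply F[15]=-10.000 → step 16: x=0.012, v=-1.272, θ₁=-0.383, ω₁=0.339, θ₂=-0.070, ω₂=0.816
apply F[16]=-10.000 → step 17: x=-0.015, v=-1.459, θ₁=-0.374, ω₁=0.529, θ₂=-0.052, ω₂=0.926
apply F[17]=-10.000 → step 18: x=-0.046, v=-1.649, θ₁=-0.362, ω₁=0.732, θ₂=-0.032, ω₂=1.038
apply F[18]=-10.000 → step 19: x=-0.081, v=-1.844, θ₁=-0.345, ω₁=0.956, θ₂=-0.011, ω₂=1.149
apply F[19]=-10.000 → step 20: x=-0.120, v=-2.044, θ₁=-0.323, ω₁=1.205, θ₂=0.013, ω₂=1.260
apply F[20]=-10.000 → step 21: x=-0.163, v=-2.251, θ₁=-0.296, ω₁=1.489, θ₂=0.040, ω₂=1.367
apply F[21]=-10.000 → step 22: x=-0.210, v=-2.466, θ₁=-0.263, ω₁=1.814, θ₂=0.068, ω₂=1.468
apply F[22]=-10.000 → step 23: x=-0.262, v=-2.692, θ₁=-0.223, ω₁=2.191, θ₂=0.098, ω₂=1.561
apply F[23]=-10.000 → step 24: x=-0.318, v=-2.929, θ₁=-0.175, ω₁=2.629, θ₂=0.130, ω₂=1.641
apply F[24]=-10.000 → step 25: x=-0.379, v=-3.179, θ₁=-0.118, ω₁=3.137, θ₂=0.164, ω₂=1.703
apply F[25]=-10.000 → step 26: x=-0.445, v=-3.441, θ₁=-0.049, ω₁=3.718, θ₂=0.198, ω₂=1.745
apply F[26]=-10.000 → step 27: x=-0.517, v=-3.710, θ₁=0.031, ω₁=4.369, θ₂=0.234, ω₂=1.761
apply F[27]=-10.000 → step 28: x=-0.594, v=-3.978, θ₁=0.126, ω₁=5.066, θ₂=0.269, ω₂=1.756
apply F[28]=-10.000 → step 29: x=-0.676, v=-4.230, θ₁=0.234, ω₁=5.768, θ₂=0.304, ω₂=1.740
apply F[29]=-10.000 → step 30: x=-0.763, v=-4.446, θ₁=0.356, ω₁=6.417, θ₂=0.338, ω₂=1.733
apply F[30]=-10.000 → step 31: x=-0.853, v=-4.611, θ₁=0.490, ω₁=6.962, θ₂=0.373, ω₂=1.761
apply F[31]=-10.000 → step 32: x=-0.947, v=-4.718, θ₁=0.634, ω₁=7.385, θ₂=0.409, ω₂=1.843
apply F[32]=-10.000 → step 33: x=-1.042, v=-4.768, θ₁=0.785, ω₁=7.698, θ₂=0.447, ω₂=1.989
apply F[33]=-10.000 → step 34: x=-1.137, v=-4.769, θ₁=0.941, ω₁=7.933, θ₂=0.489, ω₂=2.202
apply F[34]=-10.000 → step 35: x=-1.232, v=-4.730, θ₁=1.102, ω₁=8.124, θ₂=0.536, ω₂=2.479
Max |angle| over trajectory = 1.102 rad = 63.1°.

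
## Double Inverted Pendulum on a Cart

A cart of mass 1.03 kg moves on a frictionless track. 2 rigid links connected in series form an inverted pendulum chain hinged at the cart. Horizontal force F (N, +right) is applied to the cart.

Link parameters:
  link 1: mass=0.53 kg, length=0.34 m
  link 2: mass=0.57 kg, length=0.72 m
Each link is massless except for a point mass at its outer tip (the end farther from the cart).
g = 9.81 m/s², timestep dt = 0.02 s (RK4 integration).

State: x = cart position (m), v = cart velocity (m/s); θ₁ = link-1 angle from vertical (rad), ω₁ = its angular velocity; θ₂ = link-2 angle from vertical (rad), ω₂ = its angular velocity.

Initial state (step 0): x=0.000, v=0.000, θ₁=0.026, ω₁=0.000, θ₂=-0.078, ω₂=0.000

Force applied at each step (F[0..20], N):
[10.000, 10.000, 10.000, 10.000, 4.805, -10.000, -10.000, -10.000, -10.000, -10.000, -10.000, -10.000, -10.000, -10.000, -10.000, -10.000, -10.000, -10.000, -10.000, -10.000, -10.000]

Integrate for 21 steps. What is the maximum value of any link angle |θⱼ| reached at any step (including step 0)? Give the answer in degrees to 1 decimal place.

apply F[0]=+10.000 → step 1: x=0.002, v=0.189, θ₁=0.021, ω₁=-0.478, θ₂=-0.079, ω₂=-0.058
apply F[1]=+10.000 → step 2: x=0.008, v=0.380, θ₁=0.007, ω₁=-0.974, θ₂=-0.080, ω₂=-0.111
apply F[2]=+10.000 → step 3: x=0.017, v=0.575, θ₁=-0.018, ω₁=-1.506, θ₂=-0.083, ω₂=-0.152
apply F[3]=+10.000 → step 4: x=0.031, v=0.775, θ₁=-0.054, ω₁=-2.089, θ₂=-0.086, ω₂=-0.176
apply F[4]=+4.805 → step 5: x=0.047, v=0.881, θ₁=-0.099, ω₁=-2.436, θ₂=-0.090, ω₂=-0.181
apply F[5]=-10.000 → step 6: x=0.063, v=0.710, θ₁=-0.143, ω₁=-2.026, θ₂=-0.093, ω₂=-0.165
apply F[6]=-10.000 → step 7: x=0.076, v=0.550, θ₁=-0.181, ω₁=-1.695, θ₂=-0.096, ω₂=-0.127
apply F[7]=-10.000 → step 8: x=0.085, v=0.398, θ₁=-0.212, ω₁=-1.433, θ₂=-0.098, ω₂=-0.069
apply F[8]=-10.000 → step 9: x=0.092, v=0.254, θ₁=-0.238, ω₁=-1.230, θ₂=-0.099, ω₂=0.007
apply F[9]=-10.000 → step 10: x=0.095, v=0.115, θ₁=-0.261, ω₁=-1.077, θ₂=-0.098, ω₂=0.098
apply F[10]=-10.000 → step 11: x=0.096, v=-0.019, θ₁=-0.282, ω₁=-0.967, θ₂=-0.095, ω₂=0.204
apply F[11]=-10.000 → step 12: x=0.095, v=-0.149, θ₁=-0.300, ω₁=-0.894, θ₂=-0.090, ω₂=0.323
apply F[12]=-10.000 → step 13: x=0.090, v=-0.275, θ₁=-0.318, ω₁=-0.856, θ₂=-0.082, ω₂=0.456
apply F[13]=-10.000 → step 14: x=0.084, v=-0.399, θ₁=-0.335, ω₁=-0.849, θ₂=-0.071, ω₂=0.602
apply F[14]=-10.000 → step 15: x=0.074, v=-0.521, θ₁=-0.352, ω₁=-0.871, θ₂=-0.058, ω₂=0.761
apply F[15]=-10.000 → step 16: x=0.063, v=-0.641, θ₁=-0.370, ω₁=-0.919, θ₂=-0.041, ω₂=0.933
apply F[16]=-10.000 → step 17: x=0.049, v=-0.761, θ₁=-0.389, ω₁=-0.990, θ₂=-0.020, ω₂=1.119
apply F[17]=-10.000 → step 18: x=0.032, v=-0.880, θ₁=-0.409, ω₁=-1.080, θ₂=0.004, ω₂=1.318
apply F[18]=-10.000 → step 19: x=0.014, v=-0.999, θ₁=-0.432, ω₁=-1.186, θ₂=0.032, ω₂=1.529
apply F[19]=-10.000 → step 20: x=-0.008, v=-1.119, θ₁=-0.457, ω₁=-1.300, θ₂=0.065, ω₂=1.749
apply F[20]=-10.000 → step 21: x=-0.031, v=-1.240, θ₁=-0.484, ω₁=-1.416, θ₂=0.102, ω₂=1.977
Max |angle| over trajectory = 0.484 rad = 27.7°.

Answer: 27.7°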